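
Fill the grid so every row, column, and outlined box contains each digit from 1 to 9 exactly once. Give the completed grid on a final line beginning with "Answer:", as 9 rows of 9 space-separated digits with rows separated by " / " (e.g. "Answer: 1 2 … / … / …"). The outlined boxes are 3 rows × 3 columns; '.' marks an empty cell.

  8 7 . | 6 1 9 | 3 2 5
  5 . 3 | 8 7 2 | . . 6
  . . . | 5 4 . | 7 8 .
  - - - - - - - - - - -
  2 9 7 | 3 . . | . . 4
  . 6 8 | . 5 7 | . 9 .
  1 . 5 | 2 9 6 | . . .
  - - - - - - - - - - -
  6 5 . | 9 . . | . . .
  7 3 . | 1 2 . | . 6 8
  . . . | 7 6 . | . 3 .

Step 1. [r2c7∈{1,4,9}] 9 has one home in row 2: r2c7 ⇒ r2c7=9.
Step 2. [r3c9∈{1}] r3c9 is down to just 1. So r3c9=1.
Step 3. [r5c7∈{1,2}] r5c7 is the only open cell in row 5 admitting 1 ⇒ r5c7=1.
Step 4. [r1c3∈{4}] r1c3 is down to just 4 ⇒ r1c3=4.
Step 5. [r9c2∈{1,2,4,8}] in col 2, 8 fits only at r9c2 ⇒ r9c2=8.
Step 6. [r9c1∈{4,9}] r9c1 is the only open cell in box 7 admitting 4 ⇒ r9c1=4.
Step 7. [r4c5∈{8}] only 8 remains possible at r4c5 ⇒ r4c5=8.
Step 8. [r9c3∈{1,2,9}] in row 9, 1 fits only at r9c3, so r9c3=1.
Step 9. [r7c3∈{2}] only 2 remains possible at r7c3, so r7c3=2.
Step 10. [r7c7∈{4}] r7c7's peers cover all but 4 ⇒ r7c7=4.
Step 11. [r8c7∈{5}] nothing but 5 survives at r8c7 ⇒ r8c7=5.
Step 12. [r6c9∈{3,7}] 3 has one home in row 6: r6c9 ⇒ r6c9=3.
Step 13. [r9c7∈{2}] only 2 remains possible at r9c7 ⇒ r9c7=2.
Step 14. [r3c1∈{9}] only 9 remains possible at r3c1, so r3c1=9.
Step 15. [r7c5∈{3}] nothing but 3 survives at r7c5, so r7c5=3.
Step 16. [r6c8∈{7}] only 7 remains possible at r6c8. So r6c8=7.
Step 17. [r5c4∈{4}] r5c4 has the single candidate 4. So r5c4=4.
Step 18. [r3c2∈{2}] only 2 remains possible at r3c2, so r3c2=2.
Step 19. [r6c7∈{8}] only 8 remains possible at r6c7, so r6c7=8.
Step 20. [r2c2∈{1}] nothing but 1 survives at r2c2 ⇒ r2c2=1.
Step 21. [r5c9∈{2}] only 2 remains possible at r5c9 ⇒ r5c9=2.
Step 22. [r7c8∈{1}] r7c8 has the single candidate 1, so r7c8=1.
Step 23. [r9c6∈{5}] nothing but 5 survives at r9c6. So r9c6=5.
Step 24. [r3c3∈{6}] r3c3 is down to just 6 ⇒ r3c3=6.
Step 25. [r8c3∈{9}] r8c3 is down to just 9, so r8c3=9.
Step 26. [r8c6∈{4}] r8c6's peers cover all but 4, so r8c6=4.
Step 27. [r5c1∈{3}] r5c1 is down to just 3 ⇒ r5c1=3.
Step 28. [r6c2∈{4}] only 4 remains possible at r6c2, so r6c2=4.
Step 29. [r4c6∈{1}] only 1 remains possible at r4c6, so r4c6=1.
Step 30. [r4c7∈{6}] r4c7 is down to just 6 ⇒ r4c7=6.
Step 31. [r7c6∈{8}] r7c6 is down to just 8 ⇒ r7c6=8.
Step 32. [r2c8∈{4}] r2c8 has the single candidate 4. So r2c8=4.
Step 33. [r9c9∈{9}] only 9 remains possible at r9c9 ⇒ r9c9=9.
Step 34. [r7c9∈{7}] nothing but 7 survives at r7c9. So r7c9=7.
Step 35. [r3c6∈{3}] r3c6 is down to just 3 ⇒ r3c6=3.
Step 36. [r4c8∈{5}] r4c8's peers cover all but 5. So r4c8=5.

Answer: 8 7 4 6 1 9 3 2 5 / 5 1 3 8 7 2 9 4 6 / 9 2 6 5 4 3 7 8 1 / 2 9 7 3 8 1 6 5 4 / 3 6 8 4 5 7 1 9 2 / 1 4 5 2 9 6 8 7 3 / 6 5 2 9 3 8 4 1 7 / 7 3 9 1 2 4 5 6 8 / 4 8 1 7 6 5 2 3 9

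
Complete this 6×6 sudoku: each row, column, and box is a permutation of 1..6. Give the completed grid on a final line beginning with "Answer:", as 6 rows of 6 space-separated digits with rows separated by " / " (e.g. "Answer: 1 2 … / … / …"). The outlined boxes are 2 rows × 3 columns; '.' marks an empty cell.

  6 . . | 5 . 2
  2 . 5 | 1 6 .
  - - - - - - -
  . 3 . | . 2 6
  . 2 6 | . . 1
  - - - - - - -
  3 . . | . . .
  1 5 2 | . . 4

Step 1. [r1c5∈{3,4}] 4 has one home in box 2: r1c5, so r1c5=4.
Step 2. [r3c4∈{4}] nothing but 4 survives at r3c4, so r3c4=4.
Step 3. [r4c5∈{3,5}] in box 4, 5 fits only at r4c5 ⇒ r4c5=5.
Step 4. [r6c4∈{3,6}] in row 6, 6 fits only at r6c4 ⇒ r6c4=6.
Step 5. [r1c3∈{1,3}] across row 1, 3 lands solely at r1c3, so r1c3=3.
Step 6. [r2c2∈{4}] r2c2 is down to just 4. So r2c2=4.
Step 7. [r5c3∈{4}] r5c3 has the single candidate 4 ⇒ r5c3=4.
Step 8. [r4c1∈{4}] r4c1 has the single candidate 4 ⇒ r4c1=4.
Step 9. [r5c5∈{1}] r5c5's peers cover all but 1. So r5c5=1.
Step 10. [r5c4∈{2}] r5c4's peers cover all but 2, so r5c4=2.
Step 11. [r4c4∈{3}] nothing but 3 survives at r4c4, so r4c4=3.
Step 12. [r5c6∈{5}] only 5 remains possible at r5c6 ⇒ r5c6=5.
Step 13. [r5c2∈{6}] r5c2's peers cover all but 6, so r5c2=6.
Step 14. [r3c1∈{5}] only 5 remains possible at r3c1, so r3c1=5.
Step 15. [r1c2∈{1}] r1c2 has the single candidate 1 ⇒ r1c2=1.
Step 16. [r3c3∈{1}] r3c3 has the single candidate 1. So r3c3=1.
Step 17. [r2c6∈{3}] nothing but 3 survives at r2c6 ⇒ r2c6=3.
Step 18. [r6c5∈{3}] only 3 remains possible at r6c5. So r6c5=3.

Answer: 6 1 3 5 4 2 / 2 4 5 1 6 3 / 5 3 1 4 2 6 / 4 2 6 3 5 1 / 3 6 4 2 1 5 / 1 5 2 6 3 4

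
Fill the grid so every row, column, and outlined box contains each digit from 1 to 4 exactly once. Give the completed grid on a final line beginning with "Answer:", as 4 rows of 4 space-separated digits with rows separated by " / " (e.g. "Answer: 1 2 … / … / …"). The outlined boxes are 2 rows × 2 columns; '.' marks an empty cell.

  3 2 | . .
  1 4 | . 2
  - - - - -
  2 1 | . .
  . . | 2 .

Step 1. [r4c4∈{1,3,4}] 1 has one home in row 4: r4c4. So r4c4=1.
Step 2. [r3c4∈{3,4}] r3c4 is the only open cell in col 4 admitting 3. So r3c4=3.
Step 3. [r3c3∈{4}] nothing but 4 survives at r3c3. So r3c3=4.
Step 4. [r2c3∈{3}] nothing but 3 survives at r2c3, so r2c3=3.
Step 5. [r1c3∈{1}] only 1 remains possible at r1c3, so r1c3=1.
Step 6. [r4c1∈{4}] r4c1 is down to just 4. So r4c1=4.
Step 7. [r4c2∈{3}] r4c2 has the single candidate 3. So r4c2=3.
Step 8. [r1c4∈{4}] only 4 remains possible at r1c4, so r1c4=4.

Answer: 3 2 1 4 / 1 4 3 2 / 2 1 4 3 / 4 3 2 1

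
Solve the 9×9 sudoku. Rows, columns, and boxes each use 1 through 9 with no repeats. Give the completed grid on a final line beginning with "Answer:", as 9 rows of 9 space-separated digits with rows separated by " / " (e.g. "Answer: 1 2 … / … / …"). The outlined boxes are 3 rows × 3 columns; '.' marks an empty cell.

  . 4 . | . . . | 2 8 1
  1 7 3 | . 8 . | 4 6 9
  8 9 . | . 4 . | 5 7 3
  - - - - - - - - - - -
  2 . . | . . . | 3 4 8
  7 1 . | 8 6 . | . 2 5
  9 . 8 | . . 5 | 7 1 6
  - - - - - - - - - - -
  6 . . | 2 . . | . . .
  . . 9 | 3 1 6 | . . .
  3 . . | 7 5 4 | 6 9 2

Step 1. [r7c3∈{1,4,5,7}] r7c3 is the only open cell in col 3 admitting 7. So r7c3=7.
Step 2. [r8c8∈{5}] r8c8 has the single candidate 5, so r8c8=5.
Step 3. [r7c6∈{8,9}] col 6 places 8 nowhere but r7c6, so r7c6=8.
Step 4. [r5c6∈{3,9}] in row 5, 3 fits only at r5c6 ⇒ r5c6=3.
Step 5. [r3c3∈{2,6}] in col 3, 2 fits only at r3c3. So r3c3=2.
Step 6. [r1c3∈{5,6}] r1c3 is the only open cell in box 1 admitting 6. So r1c3=6.
Step 7. [r7c5∈{9}] nothing but 9 survives at r7c5 ⇒ r7c5=9.
Step 8. [r3c6∈{1}] only 1 remains possible at r3c6, so r3c6=1.
Step 9. [r4c5∈{7}] r4c5 is down to just 7 ⇒ r4c5=7.
Step 10. [r4c6∈{9}] r4c6 has the single candidate 9 ⇒ r4c6=9.
Step 11. [r2c4∈{5}] r2c4's peers cover all but 5, so r2c4=5.
Step 12. [r7c9∈{4}] r7c9 is down to just 4. So r7c9=4.
Step 13. [r9c2∈{8}] r9c2's peers cover all but 8. So r9c2=8.
Step 14. [r4c3∈{5}] r4c3 is down to just 5. So r4c3=5.
Step 15. [r9c3∈{1}] only 1 remains possible at r9c3. So r9c3=1.
Step 16. [r1c1∈{5}] nothing but 5 survives at r1c1 ⇒ r1c1=5.
Step 17. [r7c7∈{1}] only 1 remains possible at r7c7. So r7c7=1.
Step 18. [r4c4∈{1}] only 1 remains possible at r4c4, so r4c4=1.
Step 19. [r5c7∈{9}] only 9 remains possible at r5c7, so r5c7=9.
Step 20. [r7c2∈{5}] r7c2's peers cover all but 5, so r7c2=5.
Step 21. [r1c6∈{7}] r1c6 is down to just 7, so r1c6=7.
Step 22. [r7c8∈{3}] nothing but 3 survives at r7c8, so r7c8=3.
Step 23. [r6c2∈{3}] nothing but 3 survives at r6c2, so r6c2=3.
Step 24. [r6c4∈{4}] r6c4's peers cover all but 4, so r6c4=4.
Step 25. [r4c2∈{6}] r4c2's peers cover all but 6. So r4c2=6.
Step 26. [r5c3∈{4}] r5c3 is down to just 4, so r5c3=4.
Step 27. [r1c4∈{9}] r1c4's peers cover all but 9 ⇒ r1c4=9.
Step 28. [r8c7∈{8}] r8c7 has the single candidate 8. So r8c7=8.
Step 29. [r8c2∈{2}] nothing but 2 survives at r8c2. So r8c2=2.
Step 30. [r8c9∈{7}] r8c9 has the single candidate 7, so r8c9=7.
Step 31. [r6c5∈{2}] only 2 remains possible at r6c5. So r6c5=2.
Step 32. [r3c4∈{6}] only 6 remains possible at r3c4 ⇒ r3c4=6.
Step 33. [r2c6∈{2}] nothing but 2 survives at r2c6 ⇒ r2c6=2.
Step 34. [r1c5∈{3}] nothing but 3 survives at r1c5. So r1c5=3.
Step 35. [r8c1∈{4}] r8c1 has the single candidate 4 ⇒ r8c1=4.

Answer: 5 4 6 9 3 7 2 8 1 / 1 7 3 5 8 2 4 6 9 / 8 9 2 6 4 1 5 7 3 / 2 6 5 1 7 9 3 4 8 / 7 1 4 8 6 3 9 2 5 / 9 3 8 4 2 5 7 1 6 / 6 5 7 2 9 8 1 3 4 / 4 2 9 3 1 6 8 5 7 / 3 8 1 7 5 4 6 9 2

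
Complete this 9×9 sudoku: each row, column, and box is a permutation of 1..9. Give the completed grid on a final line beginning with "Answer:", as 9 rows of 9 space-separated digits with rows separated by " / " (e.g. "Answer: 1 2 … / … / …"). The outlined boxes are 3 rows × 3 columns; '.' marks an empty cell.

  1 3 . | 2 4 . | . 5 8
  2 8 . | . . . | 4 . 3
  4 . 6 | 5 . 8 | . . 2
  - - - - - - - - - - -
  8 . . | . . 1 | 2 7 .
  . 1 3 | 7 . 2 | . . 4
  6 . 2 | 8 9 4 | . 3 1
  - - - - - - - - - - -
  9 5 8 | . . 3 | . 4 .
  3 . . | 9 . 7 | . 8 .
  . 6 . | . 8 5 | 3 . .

Step 1. [r5c1∈{5}] r5c1 is down to just 5 ⇒ r5c1=5.
Step 2. [r5c5∈{6}] r5c5's peers cover all but 6, so r5c5=6.
Step 3. [r5c8∈{9}] nothing but 9 survives at r5c8 ⇒ r5c8=9.
Step 4. [r2c8∈{1,6}] across col 8, 6 lands solely at r2c8 ⇒ r2c8=6.
Step 5. [r2c4∈{1}] r2c4 is down to just 1. So r2c4=1.
Step 6. [r4c9∈{5,6}] row 4 places 6 nowhere but r4c9. So r4c9=6.
Step 7. [r8c7∈{1,5,6}] 6 has one home in row 8: r8c7. So r8c7=6.
Step 8. [r3c5∈{3,7}] 3 has one home in row 3: r3c5 ⇒ r3c5=3.
Step 9. [r9c1∈{7}] nothing but 7 survives at r9c1, so r9c1=7.
Step 10. [r8c2∈{2,4}] across col 2, 2 lands solely at r8c2 ⇒ r8c2=2.
Step 11. [r8c3∈{1,4}] across row 8, 4 lands solely at r8c3. So r8c3=4.
Step 12. [r4c3∈{9}] nothing but 9 survives at r4c3 ⇒ r4c3=9.
Step 13. [r1c3∈{7}] r1c3 has the single candidate 7 ⇒ r1c3=7.
Step 14. [r3c7∈{1,7,9}] across row 3, 7 lands solely at r3c7, so r3c7=7.
Step 15. [r7c7∈{1}] nothing but 1 survives at r7c7 ⇒ r7c7=1.
Step 16. [r1c6∈{6,9}] across row 1, 6 lands solely at r1c6 ⇒ r1c6=6.
Step 17. [r7c4∈{6}] only 6 remains possible at r7c4, so r7c4=6.
Step 18. [r4c4∈{3}] only 3 remains possible at r4c4 ⇒ r4c4=3.
Step 19. [r7c5∈{2}] r7c5's peers cover all but 2 ⇒ r7c5=2.
Step 20. [r7c9∈{7}] only 7 remains possible at r7c9 ⇒ r7c9=7.
Step 21. [r2c6∈{9}] nothing but 9 survives at r2c6 ⇒ r2c6=9.
Step 22. [r9c8∈{2}] r9c8's peers cover all but 2. So r9c8=2.
Step 23. [r8c9∈{5}] r8c9's peers cover all but 5. So r8c9=5.
Step 24. [r3c8∈{1}] r3c8 has the single candidate 1. So r3c8=1.
Step 25. [r9c9∈{9}] r9c9's peers cover all but 9, so r9c9=9.
Step 26. [r9c3∈{1}] r9c3's peers cover all but 1, so r9c3=1.
Step 27. [r2c3∈{5}] r2c3's peers cover all but 5 ⇒ r2c3=5.
Step 28. [r1c7∈{9}] r1c7 is down to just 9. So r1c7=9.
Step 29. [r3c2∈{9}] r3c2 is down to just 9. So r3c2=9.
Step 30. [r6c2∈{7}] r6c2 has the single candidate 7, so r6c2=7.
Step 31. [r2c5∈{7}] nothing but 7 survives at r2c5. So r2c5=7.
Step 32. [r9c4∈{4}] only 4 remains possible at r9c4 ⇒ r9c4=4.
Step 33. [r4c5∈{5}] only 5 remains possible at r4c5 ⇒ r4c5=5.
Step 34. [r8c5∈{1}] nothing but 1 survives at r8c5 ⇒ r8c5=1.
Step 35. [r6c7∈{5}] only 5 remains possible at r6c7, so r6c7=5.
Step 36. [r5c7∈{8}] nothing but 8 survives at r5c7. So r5c7=8.
Step 37. [r4c2∈{4}] only 4 remains possible at r4c2, so r4c2=4.

Answer: 1 3 7 2 4 6 9 5 8 / 2 8 5 1 7 9 4 6 3 / 4 9 6 5 3 8 7 1 2 / 8 4 9 3 5 1 2 7 6 / 5 1 3 7 6 2 8 9 4 / 6 7 2 8 9 4 5 3 1 / 9 5 8 6 2 3 1 4 7 / 3 2 4 9 1 7 6 8 5 / 7 6 1 4 8 5 3 2 9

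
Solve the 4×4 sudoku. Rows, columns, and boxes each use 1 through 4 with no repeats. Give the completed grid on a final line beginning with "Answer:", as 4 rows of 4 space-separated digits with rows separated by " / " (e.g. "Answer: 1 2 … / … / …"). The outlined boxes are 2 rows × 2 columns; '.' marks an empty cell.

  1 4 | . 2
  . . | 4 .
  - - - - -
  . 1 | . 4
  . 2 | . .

Step 1. [r1c3∈{3}] only 3 remains possible at r1c3, so r1c3=3.
Step 2. [r3c1∈{3}] only 3 remains possible at r3c1 ⇒ r3c1=3.
Step 3. [r2c4∈{1}] r2c4 is down to just 1, so r2c4=1.
Step 4. [r2c2∈{3}] only 3 remains possible at r2c2, so r2c2=3.
Step 5. [r4c3∈{1}] nothing but 1 survives at r4c3, so r4c3=1.
Step 6. [r4c4∈{3}] only 3 remains possible at r4c4 ⇒ r4c4=3.
Step 7. [r2c1∈{2}] nothing but 2 survives at r2c1 ⇒ r2c1=2.
Step 8. [r4c1∈{4}] r4c1 has the single candidate 4, so r4c1=4.
Step 9. [r3c3∈{2}] r3c3 is down to just 2 ⇒ r3c3=2.

Answer: 1 4 3 2 / 2 3 4 1 / 3 1 2 4 / 4 2 1 3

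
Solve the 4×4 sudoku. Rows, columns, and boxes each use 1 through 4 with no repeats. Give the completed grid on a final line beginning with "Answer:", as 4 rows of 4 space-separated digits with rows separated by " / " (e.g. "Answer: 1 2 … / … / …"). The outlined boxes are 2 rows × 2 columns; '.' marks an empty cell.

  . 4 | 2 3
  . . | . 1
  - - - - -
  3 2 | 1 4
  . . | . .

Step 1. [r4c1∈{1,4}] row 4 places 4 nowhere but r4c1, so r4c1=4.
Step 2. [r2c1∈{2}] r2c1 is down to just 2 ⇒ r2c1=2.
Step 3. [r4c3∈{3}] only 3 remains possible at r4c3 ⇒ r4c3=3.
Step 4. [r2c2∈{3}] nothing but 3 survives at r2c2, so r2c2=3.
Step 5. [r4c2∈{1}] r4c2 has the single candidate 1, so r4c2=1.
Step 6. [r1c1∈{1}] nothing but 1 survives at r1c1, so r1c1=1.
Step 7. [r2c3∈{4}] r2c3 is down to just 4, so r2c3=4.
Step 8. [r4c4∈{2}] r4c4's peers cover all but 2. So r4c4=2.

Answer: 1 4 2 3 / 2 3 4 1 / 3 2 1 4 / 4 1 3 2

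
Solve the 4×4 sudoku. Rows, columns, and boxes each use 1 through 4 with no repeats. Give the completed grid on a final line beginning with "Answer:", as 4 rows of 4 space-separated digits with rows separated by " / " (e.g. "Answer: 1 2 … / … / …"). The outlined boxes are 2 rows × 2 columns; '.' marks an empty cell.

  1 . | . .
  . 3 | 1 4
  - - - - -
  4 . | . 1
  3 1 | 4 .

Step 1. [r3c3∈{2,3}] across row 3, 3 lands solely at r3c3 ⇒ r3c3=3.
Step 2. [r1c3∈{2}] r1c3 is down to just 2 ⇒ r1c3=2.
Step 3. [r1c2∈{4}] r1c2 has the single candidate 4. So r1c2=4.
Step 4. [r2c1∈{2}] nothing but 2 survives at r2c1. So r2c1=2.
Step 5. [r1c4∈{3}] r1c4's peers cover all but 3. So r1c4=3.
Step 6. [r3c2∈{2}] only 2 remains possible at r3c2, so r3c2=2.
Step 7. [r4c4∈{2}] r4c4 is down to just 2 ⇒ r4c4=2.

Answer: 1 4 2 3 / 2 3 1 4 / 4 2 3 1 / 3 1 4 2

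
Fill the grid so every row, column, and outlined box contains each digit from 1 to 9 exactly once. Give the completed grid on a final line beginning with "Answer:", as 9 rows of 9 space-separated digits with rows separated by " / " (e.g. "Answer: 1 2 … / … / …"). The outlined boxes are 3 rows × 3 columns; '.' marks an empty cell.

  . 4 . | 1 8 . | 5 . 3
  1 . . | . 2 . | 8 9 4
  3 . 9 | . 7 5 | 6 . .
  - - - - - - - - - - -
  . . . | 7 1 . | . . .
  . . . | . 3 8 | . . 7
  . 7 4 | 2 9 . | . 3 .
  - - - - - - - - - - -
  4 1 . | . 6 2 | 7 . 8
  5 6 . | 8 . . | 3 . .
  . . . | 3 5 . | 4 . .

Step 1. [r4c8∈{2,4,5,6,8}] in col 8, 8 fits only at r4c8 ⇒ r4c8=8.
Step 2. [r2c3∈{5,6,7}] r2c3 is the only open cell in row 2 admitting 7 ⇒ r2c3=7.
Step 3. [r8c3∈{2}] r8c3 has the single candidate 2 ⇒ r8c3=2.
Step 4. [r8c8∈{1}] r8c8 has the single candidate 1. So r8c8=1.
Step 5. [r6c6∈{6}] only 6 remains possible at r6c6. So r6c6=6.
Step 6. [r3c8∈{2}] nothing but 2 survives at r3c8. So r3c8=2.
Step 7. [r4c2∈{2,3,5,9}] 3 has one home in col 2: r4c2. So r4c2=3.
Step 8. [r5c2∈{2,5,9}] in col 2, 2 fits only at r5c2 ⇒ r5c2=2.
Step 9. [r9c2∈{8,9}] r9c2 is the only open cell in col 2 admitting 9, so r9c2=9.
Step 10. [r5c4∈{4,5}] across col 4, 5 lands solely at r5c4, so r5c4=5.
Step 11. [r1c3∈{6}] r1c3 has the single candidate 6. So r1c3=6.
Step 12. [r8c6∈{4,7,9}] r8c6 is the only open cell in row 8 admitting 7, so r8c6=7.
Step 13. [r4c7∈{2,9}] col 7 places 2 nowhere but r4c7, so r4c7=2.
Step 14. [r5c7∈{1,9}] 9 has one home in col 7: r5c7. So r5c7=9.
Step 15. [r6c9∈{1,5}] across row 6, 5 lands solely at r6c9. So r6c9=5.
Step 16. [r4c9∈{6}] r4c9 has the single candidate 6 ⇒ r4c9=6.
Step 17. [r6c1∈{8}] nothing but 8 survives at r6c1, so r6c1=8.
Step 18. [r6c7∈{1}] r6c7's peers cover all but 1 ⇒ r6c7=1.
Step 19. [r7c8∈{5}] only 5 remains possible at r7c8. So r7c8=5.
Step 20. [r4c6∈{4}] nothing but 4 survives at r4c6. So r4c6=4.
Step 21. [r9c9∈{2}] only 2 remains possible at r9c9 ⇒ r9c9=2.
Step 22. [r2c4∈{6}] nothing but 6 survives at r2c4, so r2c4=6.
Step 23. [r9c1∈{7}] only 7 remains possible at r9c1. So r9c1=7.
Step 24. [r4c1∈{9}] only 9 remains possible at r4c1 ⇒ r4c1=9.
Step 25. [r9c8∈{6}] nothing but 6 survives at r9c8. So r9c8=6.
Step 26. [r9c6∈{1}] r9c6's peers cover all but 1, so r9c6=1.
Step 27. [r3c4∈{4}] nothing but 4 survives at r3c4 ⇒ r3c4=4.
Step 28. [r2c2∈{5}] nothing but 5 survives at r2c2. So r2c2=5.
Step 29. [r9c3∈{8}] nothing but 8 survives at r9c3. So r9c3=8.
Step 30. [r3c2∈{8}] only 8 remains possible at r3c2. So r3c2=8.
Step 31. [r1c1∈{2}] only 2 remains possible at r1c1. So r1c1=2.
Step 32. [r2c6∈{3}] nothing but 3 survives at r2c6 ⇒ r2c6=3.
Step 33. [r8c9∈{9}] only 9 remains possible at r8c9 ⇒ r8c9=9.
Step 34. [r8c5∈{4}] r8c5 has the single candidate 4. So r8c5=4.
Step 35. [r5c8∈{4}] only 4 remains possible at r5c8, so r5c8=4.
Step 36. [r4c3∈{5}] r4c3 has the single candidate 5. So r4c3=5.
Step 37. [r3c9∈{1}] r3c9's peers cover all but 1. So r3c9=1.
Step 38. [r1c8∈{7}] r1c8 has the single candidate 7, so r1c8=7.
Step 39. [r7c3∈{3}] r7c3 is down to just 3 ⇒ r7c3=3.
Step 40. [r5c1∈{6}] nothing but 6 survives at r5c1 ⇒ r5c1=6.
Step 41. [r7c4∈{9}] r7c4 is down to just 9 ⇒ r7c4=9.
Step 42. [r5c3∈{1}] r5c3's peers cover all but 1, so r5c3=1.
Step 43. [r1c6∈{9}] r1c6 has the single candidate 9. So r1c6=9.

Answer: 2 4 6 1 8 9 5 7 3 / 1 5 7 6 2 3 8 9 4 / 3 8 9 4 7 5 6 2 1 / 9 3 5 7 1 4 2 8 6 / 6 2 1 5 3 8 9 4 7 / 8 7 4 2 9 6 1 3 5 / 4 1 3 9 6 2 7 5 8 / 5 6 2 8 4 7 3 1 9 / 7 9 8 3 5 1 4 6 2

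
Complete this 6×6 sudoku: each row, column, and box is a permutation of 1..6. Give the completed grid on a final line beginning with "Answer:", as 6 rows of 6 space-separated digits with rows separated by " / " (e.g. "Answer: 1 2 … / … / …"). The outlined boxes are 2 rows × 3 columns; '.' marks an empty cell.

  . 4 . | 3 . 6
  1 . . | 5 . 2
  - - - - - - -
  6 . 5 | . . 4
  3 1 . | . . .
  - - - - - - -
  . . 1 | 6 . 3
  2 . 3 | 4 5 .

Step 1. [r4c4∈{2}] r4c4's peers cover all but 2. So r4c4=2.
Step 2. [r3c4∈{1}] r3c4 has the single candidate 1, so r3c4=1.
Step 3. [r6c2∈{6}] r6c2 has the single candidate 6, so r6c2=6.
Step 4. [r5c2∈{5}] only 5 remains possible at r5c2. So r5c2=5.
Step 5. [r1c5∈{1}] nothing but 1 survives at r1c5 ⇒ r1c5=1.
Step 6. [r1c1∈{5}] r1c1's peers cover all but 5, so r1c1=5.
Step 7. [r3c2∈{2}] nothing but 2 survives at r3c2. So r3c2=2.
Step 8. [r4c6∈{5}] r4c6 has the single candidate 5, so r4c6=5.
Step 9. [r4c3∈{4}] r4c3's peers cover all but 4, so r4c3=4.
Step 10. [r4c5∈{6}] r4c5 is down to just 6. So r4c5=6.
Step 11. [r1c3∈{2}] r1c3's peers cover all but 2. So r1c3=2.
Step 12. [r2c2∈{3}] only 3 remains possible at r2c2, so r2c2=3.
Step 13. [r3c5∈{3}] r3c5 has the single candidate 3 ⇒ r3c5=3.
Step 14. [r5c1∈{4}] r5c1 is down to just 4, so r5c1=4.
Step 15. [r2c3∈{6}] r2c3 has the single candidate 6, so r2c3=6.
Step 16. [r5c5∈{2}] r5c5's peers cover all but 2. So r5c5=2.
Step 17. [r2c5∈{4}] r2c5 is down to just 4, so r2c5=4.
Step 18. [r6c6∈{1}] r6c6 has the single candidate 1. So r6c6=1.

Answer: 5 4 2 3 1 6 / 1 3 6 5 4 2 / 6 2 5 1 3 4 / 3 1 4 2 6 5 / 4 5 1 6 2 3 / 2 6 3 4 5 1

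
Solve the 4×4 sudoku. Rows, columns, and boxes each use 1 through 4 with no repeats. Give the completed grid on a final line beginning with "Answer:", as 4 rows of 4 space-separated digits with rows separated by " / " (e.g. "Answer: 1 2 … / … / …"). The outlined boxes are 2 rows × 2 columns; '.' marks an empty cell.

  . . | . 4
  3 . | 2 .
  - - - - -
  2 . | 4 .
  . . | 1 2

Step 1. [r3c2∈{1,3}] across row 3, 1 lands solely at r3c2, so r3c2=1.
Step 2. [r4c1∈{4}] r4c1 is down to just 4. So r4c1=4.
Step 3. [r2c2∈{4}] nothing but 4 survives at r2c2 ⇒ r2c2=4.
Step 4. [r3c4∈{3}] nothing but 3 survives at r3c4 ⇒ r3c4=3.
Step 5. [r1c3∈{3}] nothing but 3 survives at r1c3. So r1c3=3.
Step 6. [r1c2∈{2}] r1c2 has the single candidate 2 ⇒ r1c2=2.
Step 7. [r2c4∈{1}] r2c4 is down to just 1, so r2c4=1.
Step 8. [r4c2∈{3}] r4c2 has the single candidate 3 ⇒ r4c2=3.
Step 9. [r1c1∈{1}] r1c1 has the single candidate 1, so r1c1=1.

Answer: 1 2 3 4 / 3 4 2 1 / 2 1 4 3 / 4 3 1 2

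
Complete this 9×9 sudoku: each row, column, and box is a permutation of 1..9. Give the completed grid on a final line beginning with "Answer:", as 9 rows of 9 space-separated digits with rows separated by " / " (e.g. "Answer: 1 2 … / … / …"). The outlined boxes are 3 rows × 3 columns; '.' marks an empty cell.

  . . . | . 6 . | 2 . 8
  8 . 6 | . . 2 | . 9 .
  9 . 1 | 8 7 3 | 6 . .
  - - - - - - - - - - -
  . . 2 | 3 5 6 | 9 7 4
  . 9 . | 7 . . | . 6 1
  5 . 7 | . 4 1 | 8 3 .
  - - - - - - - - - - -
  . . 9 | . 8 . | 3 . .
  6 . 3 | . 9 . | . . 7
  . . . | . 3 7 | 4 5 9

Step 1. [r1c3∈{4,5}] in col 3, 5 fits only at r1c3 ⇒ r1c3=5.
Step 2. [r2c4∈{1,4,5}] box 2 places 5 nowhere but r2c4. So r2c4=5.
Step 3. [r2c2∈{3,4,7}] row 2 places 4 nowhere but r2c2 ⇒ r2c2=4.
Step 4. [r7c1∈{1,2,4,7}] box 7 places 4 nowhere but r7c1. So r7c1=4.
Step 5. [r8c7∈{1}] nothing but 1 survives at r8c7, so r8c7=1.
Step 6. [r9c1∈{1,2}] 2 has one home in col 1: r9c1 ⇒ r9c1=2.
Step 7. [r4c2∈{1,8}] row 4 places 8 nowhere but r4c2. So r4c2=8.
Step 8. [r7c2∈{1,5,7}] in row 7, 7 fits only at r7c2, so r7c2=7.
Step 9. [r7c4∈{1,2,6}] across row 7, 1 lands solely at r7c4. So r7c4=1.
Step 10. [r8c4∈{2,4}] r8c4 is the only open cell in box 8 admitting 2. So r8c4=2.
Step 11. [r1c4∈{4,9}] 4 has one home in col 4: r1c4. So r1c4=4.
Step 12. [r1c1∈{3,7}] in row 1, 7 fits only at r1c1 ⇒ r1c1=7.
Step 13. [r6c9∈{2}] nothing but 2 survives at r6c9, so r6c9=2.
Step 14. [r7c6∈{5}] r7c6 has the single candidate 5. So r7c6=5.
Step 15. [r9c2∈{1}] r9c2 is down to just 1. So r9c2=1.
Step 16. [r8c8∈{8}] r8c8 has the single candidate 8. So r8c8=8.
Step 17. [r3c2∈{2}] only 2 remains possible at r3c2. So r3c2=2.
Step 18. [r3c9∈{5}] r3c9's peers cover all but 5. So r3c9=5.
Step 19. [r5c5∈{2}] only 2 remains possible at r5c5 ⇒ r5c5=2.
Step 20. [r1c6∈{9}] r1c6 is down to just 9. So r1c6=9.
Step 21. [r8c2∈{5}] r8c2's peers cover all but 5 ⇒ r8c2=5.
Step 22. [r7c9∈{6}] r7c9 has the single candidate 6 ⇒ r7c9=6.
Step 23. [r9c4∈{6}] r9c4's peers cover all but 6, so r9c4=6.
Step 24. [r6c2∈{6}] r6c2 is down to just 6 ⇒ r6c2=6.
Step 25. [r4c1∈{1}] r4c1's peers cover all but 1 ⇒ r4c1=1.
Step 26. [r7c8∈{2}] r7c8 has the single candidate 2, so r7c8=2.
Step 27. [r2c9∈{3}] r2c9 has the single candidate 3 ⇒ r2c9=3.
Step 28. [r5c1∈{3}] r5c1 is down to just 3. So r5c1=3.
Step 29. [r6c4∈{9}] only 9 remains possible at r6c4. So r6c4=9.
Step 30. [r1c8∈{1}] only 1 remains possible at r1c8 ⇒ r1c8=1.
Step 31. [r2c7∈{7}] r2c7's peers cover all but 7. So r2c7=7.
Step 32. [r9c3∈{8}] only 8 remains possible at r9c3, so r9c3=8.
Step 33. [r1c2∈{3}] only 3 remains possible at r1c2, so r1c2=3.
Step 34. [r8c6∈{4}] r8c6 has the single candidate 4 ⇒ r8c6=4.
Step 35. [r5c3∈{4}] r5c3 is down to just 4. So r5c3=4.
Step 36. [r3c8∈{4}] r3c8 has the single candidate 4, so r3c8=4.
Step 37. [r5c7∈{5}] only 5 remains possible at r5c7 ⇒ r5c7=5.
Step 38. [r2c5∈{1}] only 1 remains possible at r2c5. So r2c5=1.
Step 39. [r5c6∈{8}] nothing but 8 survives at r5c6. So r5c6=8.

Answer: 7 3 5 4 6 9 2 1 8 / 8 4 6 5 1 2 7 9 3 / 9 2 1 8 7 3 6 4 5 / 1 8 2 3 5 6 9 7 4 / 3 9 4 7 2 8 5 6 1 / 5 6 7 9 4 1 8 3 2 / 4 7 9 1 8 5 3 2 6 / 6 5 3 2 9 4 1 8 7 / 2 1 8 6 3 7 4 5 9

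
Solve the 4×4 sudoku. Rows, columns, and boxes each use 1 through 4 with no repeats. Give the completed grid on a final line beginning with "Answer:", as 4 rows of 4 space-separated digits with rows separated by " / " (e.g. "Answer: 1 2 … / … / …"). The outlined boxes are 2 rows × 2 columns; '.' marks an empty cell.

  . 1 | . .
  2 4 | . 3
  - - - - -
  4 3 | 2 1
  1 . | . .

Step 1. [r4c4∈{4}] nothing but 4 survives at r4c4. So r4c4=4.
Step 2. [r1c3∈{4}] r1c3 has the single candidate 4. So r1c3=4.
Step 3. [r4c2∈{2}] r4c2 has the single candidate 2, so r4c2=2.
Step 4. [r4c3∈{3}] r4c3 is down to just 3. So r4c3=3.
Step 5. [r2c3∈{1}] r2c3 is down to just 1 ⇒ r2c3=1.
Step 6. [r1c1∈{3}] r1c1's peers cover all but 3 ⇒ r1c1=3.
Step 7. [r1c4∈{2}] nothing but 2 survives at r1c4, so r1c4=2.

Answer: 3 1 4 2 / 2 4 1 3 / 4 3 2 1 / 1 2 3 4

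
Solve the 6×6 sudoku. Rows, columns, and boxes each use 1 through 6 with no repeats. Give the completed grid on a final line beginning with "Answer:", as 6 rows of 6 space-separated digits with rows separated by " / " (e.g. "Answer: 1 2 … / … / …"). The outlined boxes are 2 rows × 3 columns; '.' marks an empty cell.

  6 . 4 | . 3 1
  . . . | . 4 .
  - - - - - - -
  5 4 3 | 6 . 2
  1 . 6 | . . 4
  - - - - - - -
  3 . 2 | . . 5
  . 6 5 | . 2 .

Step 1. [r6c4∈{1,3,4}] across row 6, 1 lands solely at r6c4. So r6c4=1.
Step 2. [r2c1∈{2}] only 2 remains possible at r2c1, so r2c1=2.
Step 3. [r2c4∈{5}] r2c4 has the single candidate 5 ⇒ r2c4=5.
Step 4. [r5c2∈{1}] nothing but 1 survives at r5c2. So r5c2=1.
Step 5. [r6c6∈{3}] r6c6 is down to just 3. So r6c6=3.
Step 6. [r6c1∈{4}] r6c1 is down to just 4. So r6c1=4.
Step 7. [r1c2∈{5}] r1c2 has the single candidate 5. So r1c2=5.
Step 8. [r4c2∈{2}] nothing but 2 survives at r4c2. So r4c2=2.
Step 9. [r3c5∈{1}] r3c5 is down to just 1, so r3c5=1.
Step 10. [r2c6∈{6}] nothing but 6 survives at r2c6, so r2c6=6.
Step 11. [r4c4∈{3}] r4c4's peers cover all but 3. So r4c4=3.
Step 12. [r5c5∈{6}] nothing but 6 survives at r5c5, so r5c5=6.
Step 13. [r2c2∈{3}] r2c2 has the single candidate 3, so r2c2=3.
Step 14. [r1c4∈{2}] nothing but 2 survives at r1c4, so r1c4=2.
Step 15. [r5c4∈{4}] only 4 remains possible at r5c4. So r5c4=4.
Step 16. [r2c3∈{1}] only 1 remains possible at r2c3. So r2c3=1.
Step 17. [r4c5∈{5}] r4c5 has the single candidate 5 ⇒ r4c5=5.

Answer: 6 5 4 2 3 1 / 2 3 1 5 4 6 / 5 4 3 6 1 2 / 1 2 6 3 5 4 / 3 1 2 4 6 5 / 4 6 5 1 2 3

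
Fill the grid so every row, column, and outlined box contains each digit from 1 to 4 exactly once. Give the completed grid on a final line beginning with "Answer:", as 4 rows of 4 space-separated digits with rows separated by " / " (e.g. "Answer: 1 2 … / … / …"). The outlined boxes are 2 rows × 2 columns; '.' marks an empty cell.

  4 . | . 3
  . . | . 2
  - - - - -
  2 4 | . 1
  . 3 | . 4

Step 1. [r2c2∈{1}] only 1 remains possible at r2c2. So r2c2=1.
Step 2. [r1c3∈{1}] only 1 remains possible at r1c3 ⇒ r1c3=1.
Step 3. [r4c3∈{2}] r4c3 has the single candidate 2, so r4c3=2.
Step 4. [r2c1∈{3}] only 3 remains possible at r2c1, so r2c1=3.
Step 5. [r4c1∈{1}] only 1 remains possible at r4c1. So r4c1=1.
Step 6. [r2c3∈{4}] only 4 remains possible at r2c3. So r2c3=4.
Step 7. [r3c3∈{3}] r3c3 is down to just 3 ⇒ r3c3=3.
Step 8. [r1c2∈{2}] only 2 remains possible at r1c2. So r1c2=2.

Answer: 4 2 1 3 / 3 1 4 2 / 2 4 3 1 / 1 3 2 4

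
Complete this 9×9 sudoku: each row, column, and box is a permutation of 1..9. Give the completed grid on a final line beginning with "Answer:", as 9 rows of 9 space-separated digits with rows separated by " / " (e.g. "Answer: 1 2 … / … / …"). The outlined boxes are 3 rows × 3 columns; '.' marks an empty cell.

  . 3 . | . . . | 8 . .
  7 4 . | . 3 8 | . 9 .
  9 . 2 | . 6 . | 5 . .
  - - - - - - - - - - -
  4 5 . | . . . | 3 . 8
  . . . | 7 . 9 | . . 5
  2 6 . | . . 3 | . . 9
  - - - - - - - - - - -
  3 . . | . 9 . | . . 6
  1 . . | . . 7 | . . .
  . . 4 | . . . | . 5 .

Step 1. [r1c1∈{5,6}] 5 has one home in col 1: r1c1, so r1c1=5.
Step 2. [r7c6∈{1,2,4,5}] r7c6 is the only open cell in col 6 admitting 5. So r7c6=5.
Step 3. [r3c2∈{1,8}] 8 has one home in row 3: r3c2. So r3c2=8.
Step 4. [r5c2∈{1}] r5c2's peers cover all but 1. So r5c2=1.
Step 5. [r1c5∈{1,2,4,7}] col 5 places 7 nowhere but r1c5, so r1c5=7.
Step 6. [r9c1∈{6,8}] across col 1, 6 lands solely at r9c1. So r9c1=6.
Step 7. [r8c4∈{2,3,4,6,8}] 6 has one home in row 8: r8c4, so r8c4=6.
Step 8. [r6c5∈{1,4,5,8}] in col 5, 5 fits only at r6c5 ⇒ r6c5=5.
Step 9. [r9c4∈{1,2,3,8}] in col 4, 3 fits only at r9c4 ⇒ r9c4=3.
Step 10. [r9c5∈{1,2,8}] row 9 places 8 nowhere but r9c5, so r9c5=8.
Step 11. [r4c5∈{1,2}] 1 has one home in col 5: r4c5 ⇒ r4c5=1.
Step 12. [r4c4∈{2}] nothing but 2 survives at r4c4 ⇒ r4c4=2.
Step 13. [r8c5∈{2,4}] 2 has one home in col 5: r8c5, so r8c5=2.
Step 14. [r7c4∈{1,4}] 4 has one home in box 8: r7c4. So r7c4=4.
Step 15. [r3c4∈{1}] r3c4 has the single candidate 1. So r3c4=1.
Step 16. [r3c6∈{4}] nothing but 4 survives at r3c6 ⇒ r3c6=4.
Step 17. [r8c2∈{9}] r8c2 has the single candidate 9 ⇒ r8c2=9.
Step 18. [r8c7∈{4}] r8c7 is down to just 4. So r8c7=4.
Step 19. [r6c8∈{1,4,7}] in row 6, 4 fits only at r6c8, so r6c8=4.
Step 20. [r6c7∈{1,7}] in row 6, 1 fits only at r6c7. So r6c7=1.
Step 21. [r7c8∈{1,2,7,8}] in row 7, 1 fits only at r7c8, so r7c8=1.
Step 22. [r7c3∈{7,8}] row 7 places 8 nowhere but r7c3, so r7c3=8.
Step 23. [r4c8∈{6,7}] across box 6, 7 lands solely at r4c8, so r4c8=7.
Step 24. [r8c9∈{3}] r8c9's peers cover all but 3. So r8c9=3.
Step 25. [r9c7∈{2,7,9}] r9c7 is the only open cell in row 9 admitting 9. So r9c7=9.
Step 26. [r7c7∈{2,7}] in col 7, 7 fits only at r7c7 ⇒ r7c7=7.
Step 27. [r9c9∈{2}] r9c9 is down to just 2 ⇒ r9c9=2.
Step 28. [r2c7∈{2,6}] r2c7 is the only open cell in row 2 admitting 2. So r2c7=2.
Step 29. [r1c8∈{6}] r1c8's peers cover all but 6. So r1c8=6.
Step 30. [r2c9∈{1}] r2c9 is down to just 1, so r2c9=1.
Step 31. [r5c8∈{2}] nothing but 2 survives at r5c8, so r5c8=2.
Step 32. [r8c3∈{5}] r8c3's peers cover all but 5. So r8c3=5.
Step 33. [r1c4∈{9}] only 9 remains possible at r1c4. So r1c4=9.
Step 34. [r3c9∈{7}] only 7 remains possible at r3c9. So r3c9=7.
Step 35. [r1c6∈{2}] r1c6 is down to just 2, so r1c6=2.
Step 36. [r9c6∈{1}] only 1 remains possible at r9c6, so r9c6=1.
Step 37. [r7c2∈{2}] only 2 remains possible at r7c2. So r7c2=2.
Step 38. [r6c3∈{7}] nothing but 7 survives at r6c3 ⇒ r6c3=7.
Step 39. [r9c2∈{7}] only 7 remains possible at r9c2 ⇒ r9c2=7.
Step 40. [r1c9∈{4}] only 4 remains possible at r1c9. So r1c9=4.
Step 41. [r8c8∈{8}] nothing but 8 survives at r8c8 ⇒ r8c8=8.
Step 42. [r4c3∈{9}] nothing but 9 survives at r4c3, so r4c3=9.
Step 43. [r2c4∈{5}] r2c4's peers cover all but 5 ⇒ r2c4=5.
Step 44. [r4c6∈{6}] r4c6 has the single candidate 6 ⇒ r4c6=6.
Step 45. [r5c7∈{6}] r5c7's peers cover all but 6 ⇒ r5c7=6.
Step 46. [r2c3∈{6}] r2c3 has the single candidate 6, so r2c3=6.
Step 47. [r6c4∈{8}] nothing but 8 survives at r6c4 ⇒ r6c4=8.
Step 48. [r1c3∈{1}] r1c3's peers cover all but 1. So r1c3=1.
Step 49. [r5c1∈{8}] nothing but 8 survives at r5c1 ⇒ r5c1=8.
Step 50. [r5c5∈{4}] r5c5's peers cover all but 4, so r5c5=4.
Step 51. [r3c8∈{3}] only 3 remains possible at r3c8, so r3c8=3.
Step 52. [r5c3∈{3}] r5c3 has the single candidate 3, so r5c3=3.

Answer: 5 3 1 9 7 2 8 6 4 / 7 4 6 5 3 8 2 9 1 / 9 8 2 1 6 4 5 3 7 / 4 5 9 2 1 6 3 7 8 / 8 1 3 7 4 9 6 2 5 / 2 6 7 8 5 3 1 4 9 / 3 2 8 4 9 5 7 1 6 / 1 9 5 6 2 7 4 8 3 / 6 7 4 3 8 1 9 5 2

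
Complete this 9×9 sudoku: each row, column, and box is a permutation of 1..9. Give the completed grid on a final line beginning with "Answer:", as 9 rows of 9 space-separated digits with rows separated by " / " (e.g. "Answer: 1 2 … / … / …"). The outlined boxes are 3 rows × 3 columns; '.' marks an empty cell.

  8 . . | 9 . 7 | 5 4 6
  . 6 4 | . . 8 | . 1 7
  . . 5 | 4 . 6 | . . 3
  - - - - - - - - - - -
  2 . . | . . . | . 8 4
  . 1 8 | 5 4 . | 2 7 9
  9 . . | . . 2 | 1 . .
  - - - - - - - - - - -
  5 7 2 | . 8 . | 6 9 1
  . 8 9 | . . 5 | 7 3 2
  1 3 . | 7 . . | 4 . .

Step 1. [r5c6∈{3}] r5c6's peers cover all but 3 ⇒ r5c6=3.
Step 2. [r9c5∈{2,6,9}] r9c5 is the only open cell in row 9 admitting 2 ⇒ r9c5=2.
Step 3. [r4c5∈{1,6,7,9}] r4c5 is the only open cell in col 5 admitting 9, so r4c5=9.
Step 4. [r6c8∈{5,6}] across col 8, 6 lands solely at r6c8 ⇒ r6c8=6.
Step 5. [r6c3∈{3,7}] row 6 places 3 nowhere but r6c3, so r6c3=3.
Step 6. [r8c5∈{1,6}] in col 5, 6 fits only at r8c5, so r8c5=6.
Step 7. [r1c5∈{1,3}] row 1 places 3 nowhere but r1c5, so r1c5=3.
Step 8. [r4c4∈{1,6}] in col 4, 6 fits only at r4c4 ⇒ r4c4=6.
Step 9. [r6c9∈{5}] r6c9 has the single candidate 5, so r6c9=5.
Step 10. [r3c2∈{2,9}] across col 2, 9 lands solely at r3c2 ⇒ r3c2=9.
Step 11. [r4c2∈{5}] r4c2 is down to just 5. So r4c2=5.
Step 12. [r9c6∈{9}] only 9 remains possible at r9c6. So r9c6=9.
Step 13. [r1c2∈{2}] nothing but 2 survives at r1c2 ⇒ r1c2=2.
Step 14. [r7c4∈{3}] r7c4's peers cover all but 3, so r7c4=3.
Step 15. [r3c1∈{7}] r3c1's peers cover all but 7. So r3c1=7.
Step 16. [r2c1∈{3}] r2c1 has the single candidate 3 ⇒ r2c1=3.
Step 17. [r8c4∈{1}] only 1 remains possible at r8c4. So r8c4=1.
Step 18. [r1c3∈{1}] r1c3 is down to just 1. So r1c3=1.
Step 19. [r2c4∈{2}] only 2 remains possible at r2c4, so r2c4=2.
Step 20. [r3c5∈{1}] r3c5's peers cover all but 1, so r3c5=1.
Step 21. [r2c7∈{9}] r2c7's peers cover all but 9. So r2c7=9.
Step 22. [r2c5∈{5}] r2c5's peers cover all but 5 ⇒ r2c5=5.
Step 23. [r4c7∈{3}] nothing but 3 survives at r4c7. So r4c7=3.
Step 24. [r8c1∈{4}] only 4 remains possible at r8c1. So r8c1=4.
Step 25. [r6c2∈{4}] only 4 remains possible at r6c2, so r6c2=4.
Step 26. [r4c6∈{1}] r4c6 has the single candidate 1, so r4c6=1.
Step 27. [r6c5∈{7}] only 7 remains possible at r6c5 ⇒ r6c5=7.
Step 28. [r5c1∈{6}] r5c1 is down to just 6. So r5c1=6.
Step 29. [r7c6∈{4}] nothing but 4 survives at r7c6. So r7c6=4.
Step 30. [r6c4∈{8}] only 8 remains possible at r6c4, so r6c4=8.
Step 31. [r4c3∈{7}] r4c3's peers cover all but 7. So r4c3=7.
Step 32. [r3c8∈{2}] r3c8 has the single candidate 2, so r3c8=2.
Step 33. [r9c8∈{5}] r9c8 is down to just 5. So r9c8=5.
Step 34. [r9c3∈{6}] nothing but 6 survives at r9c3. So r9c3=6.
Step 35. [r3c7∈{8}] r3c7 is down to just 8 ⇒ r3c7=8.
Step 36. [r9c9∈{8}] nothing but 8 survives at r9c9, so r9c9=8.

Answer: 8 2 1 9 3 7 5 4 6 / 3 6 4 2 5 8 9 1 7 / 7 9 5 4 1 6 8 2 3 / 2 5 7 6 9 1 3 8 4 / 6 1 8 5 4 3 2 7 9 / 9 4 3 8 7 2 1 6 5 / 5 7 2 3 8 4 6 9 1 / 4 8 9 1 6 5 7 3 2 / 1 3 6 7 2 9 4 5 8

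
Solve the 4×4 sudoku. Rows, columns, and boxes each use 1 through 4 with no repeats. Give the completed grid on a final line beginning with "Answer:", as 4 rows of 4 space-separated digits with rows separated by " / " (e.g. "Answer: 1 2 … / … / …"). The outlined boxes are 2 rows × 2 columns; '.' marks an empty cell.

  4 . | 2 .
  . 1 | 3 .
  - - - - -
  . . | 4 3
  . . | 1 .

Step 1. [r3c2∈{2}] nothing but 2 survives at r3c2 ⇒ r3c2=2.
Step 2. [r1c2∈{3}] r1c2 has the single candidate 3 ⇒ r1c2=3.
Step 3. [r1c4∈{1}] nothing but 1 survives at r1c4 ⇒ r1c4=1.
Step 4. [r4c4∈{2}] r4c4's peers cover all but 2. So r4c4=2.
Step 5. [r2c1∈{2}] r2c1 has the single candidate 2, so r2c1=2.
Step 6. [r2c4∈{4}] r2c4 is down to just 4. So r2c4=4.
Step 7. [r4c2∈{4}] nothing but 4 survives at r4c2. So r4c2=4.
Step 8. [r3c1∈{1}] nothing but 1 survives at r3c1 ⇒ r3c1=1.
Step 9. [r4c1∈{3}] only 3 remains possible at r4c1. So r4c1=3.

Answer: 4 3 2 1 / 2 1 3 4 / 1 2 4 3 / 3 4 1 2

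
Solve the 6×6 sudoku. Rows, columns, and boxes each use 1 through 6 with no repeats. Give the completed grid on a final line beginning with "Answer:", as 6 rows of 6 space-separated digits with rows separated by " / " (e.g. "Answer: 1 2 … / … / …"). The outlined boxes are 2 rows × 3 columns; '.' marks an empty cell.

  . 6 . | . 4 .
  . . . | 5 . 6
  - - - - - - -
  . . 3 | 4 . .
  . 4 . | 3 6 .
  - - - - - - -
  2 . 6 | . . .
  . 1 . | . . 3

Step 1. [r1c1∈{1,3,5}] in row 1, 3 fits only at r1c1, so r1c1=3.
Step 2. [r1c3∈{1,2,5}] in row 1, 5 fits only at r1c3 ⇒ r1c3=5.
Step 3. [r2c2∈{2}] only 2 remains possible at r2c2 ⇒ r2c2=2.
Step 4. [r3c2∈{5}] r3c2 is down to just 5, so r3c2=5.
Step 5. [r4c1∈{1}] nothing but 1 survives at r4c1. So r4c1=1.
Step 6. [r5c4∈{1}] nothing but 1 survives at r5c4, so r5c4=1.
Step 7. [r1c6∈{1,2}] 1 has one home in row 1: r1c6. So r1c6=1.
Step 8. [r4c6∈{2,5}] 5 has one home in row 4: r4c6, so r4c6=5.
Step 9. [r2c1∈{4}] r2c1's peers cover all but 4, so r2c1=4.
Step 10. [r3c5∈{1,2}] across row 3, 1 lands solely at r3c5. So r3c5=1.
Step 11. [r6c5∈{2,5}] 2 has one home in col 5: r6c5 ⇒ r6c5=2.
Step 12. [r1c4∈{2}] r1c4 has the single candidate 2, so r1c4=2.
Step 13. [r5c2∈{3}] r5c2 is down to just 3. So r5c2=3.
Step 14. [r2c5∈{3}] r2c5's peers cover all but 3. So r2c5=3.
Step 15. [r5c6∈{4}] only 4 remains possible at r5c6. So r5c6=4.
Step 16. [r2c3∈{1}] nothing but 1 survives at r2c3. So r2c3=1.
Step 17. [r5c5∈{5}] nothing but 5 survives at r5c5, so r5c5=5.
Step 18. [r3c1∈{6}] nothing but 6 survives at r3c1. So r3c1=6.
Step 19. [r3c6∈{2}] r3c6 has the single candidate 2. So r3c6=2.
Step 20. [r6c3∈{4}] only 4 remains possible at r6c3 ⇒ r6c3=4.
Step 21. [r6c4∈{6}] r6c4's peers cover all but 6 ⇒ r6c4=6.
Step 22. [r6c1∈{5}] r6c1's peers cover all but 5, so r6c1=5.
Step 23. [r4c3∈{2}] r4c3 has the single candidate 2 ⇒ r4c3=2.

Answer: 3 6 5 2 4 1 / 4 2 1 5 3 6 / 6 5 3 4 1 2 / 1 4 2 3 6 5 / 2 3 6 1 5 4 / 5 1 4 6 2 3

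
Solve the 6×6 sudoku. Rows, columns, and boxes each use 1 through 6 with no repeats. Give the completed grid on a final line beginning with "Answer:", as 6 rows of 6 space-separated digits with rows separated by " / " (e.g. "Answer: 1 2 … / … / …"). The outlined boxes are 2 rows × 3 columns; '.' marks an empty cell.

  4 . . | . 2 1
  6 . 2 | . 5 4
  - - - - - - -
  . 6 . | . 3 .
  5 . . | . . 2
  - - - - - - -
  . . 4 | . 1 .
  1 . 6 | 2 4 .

Step 1. [r5c1∈{2,3}] across col 1, 3 lands solely at r5c1 ⇒ r5c1=3.
Step 2. [r1c4∈{3,6}] 6 has one home in row 1: r1c4, so r1c4=6.
Step 3. [r5c4∈{5}] r5c4 is down to just 5, so r5c4=5.
Step 4. [r4c2∈{1,3,4}] 4 has one home in col 2: r4c2 ⇒ r4c2=4.
Step 5. [r4c3∈{1,3}] across row 4, 3 lands solely at r4c3. So r4c3=3.
Step 6. [r1c2∈{3,5}] in row 1, 3 fits only at r1c2 ⇒ r1c2=3.
Step 7. [r3c3∈{1}] only 1 remains possible at r3c3 ⇒ r3c3=1.
Step 8. [r3c1∈{2}] nothing but 2 survives at r3c1, so r3c1=2.
Step 9. [r4c5∈{6}] only 6 remains possible at r4c5. So r4c5=6.
Step 10. [r6c2∈{5}] r6c2's peers cover all but 5, so r6c2=5.
Step 11. [r3c4∈{4}] r3c4's peers cover all but 4. So r3c4=4.
Step 12. [r5c2∈{2}] r5c2 is down to just 2. So r5c2=2.
Step 13. [r1c3∈{5}] only 5 remains possible at r1c3, so r1c3=5.
Step 14. [r2c4∈{3}] r2c4 has the single candidate 3 ⇒ r2c4=3.
Step 15. [r5c6∈{6}] nothing but 6 survives at r5c6 ⇒ r5c6=6.
Step 16. [r4c4∈{1}] only 1 remains possible at r4c4. So r4c4=1.
Step 17. [r6c6∈{3}] only 3 remains possible at r6c6. So r6c6=3.
Step 18. [r2c2∈{1}] only 1 remains possible at r2c2, so r2c2=1.
Step 19. [r3c6∈{5}] r3c6 has the single candidate 5, so r3c6=5.

Answer: 4 3 5 6 2 1 / 6 1 2 3 5 4 / 2 6 1 4 3 5 / 5 4 3 1 6 2 / 3 2 4 5 1 6 / 1 5 6 2 4 3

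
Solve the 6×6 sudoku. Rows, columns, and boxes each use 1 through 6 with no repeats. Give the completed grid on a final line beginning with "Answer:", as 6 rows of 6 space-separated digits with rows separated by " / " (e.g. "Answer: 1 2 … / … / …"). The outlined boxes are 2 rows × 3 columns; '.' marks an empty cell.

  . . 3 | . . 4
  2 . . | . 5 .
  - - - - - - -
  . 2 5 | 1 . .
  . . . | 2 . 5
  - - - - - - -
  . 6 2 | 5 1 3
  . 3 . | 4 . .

Step 1. [r3c6∈{6}] nothing but 6 survives at r3c6, so r3c6=6.
Step 2. [r1c4∈{6}] only 6 remains possible at r1c4 ⇒ r1c4=6.
Step 3. [r4c1∈{1,3,4,6}] across col 1, 6 lands solely at r4c1 ⇒ r4c1=6.
Step 4. [r6c3∈{1}] only 1 remains possible at r6c3 ⇒ r6c3=1.
Step 5. [r4c3∈{4}] nothing but 4 survives at r4c3. So r4c3=4.
Step 6. [r1c1∈{1,5}] col 1 places 1 nowhere but r1c1, so r1c1=1.
Step 7. [r3c5∈{3,4}] across row 3, 4 lands solely at r3c5 ⇒ r3c5=4.
Step 8. [r1c5∈{2}] r1c5's peers cover all but 2. So r1c5=2.
Step 9. [r3c1∈{3}] nothing but 3 survives at r3c1 ⇒ r3c1=3.
Step 10. [r6c5∈{6}] only 6 remains possible at r6c5, so r6c5=6.
Step 11. [r2c3∈{6}] only 6 remains possible at r2c3. So r2c3=6.
Step 12. [r5c1∈{4}] nothing but 4 survives at r5c1, so r5c1=4.
Step 13. [r1c2∈{5}] r1c2 is down to just 5. So r1c2=5.
Step 14. [r4c2∈{1}] nothing but 1 survives at r4c2, so r4c2=1.
Step 15. [r6c6∈{2}] r6c6 is down to just 2, so r6c6=2.
Step 16. [r2c4∈{3}] r2c4's peers cover all but 3 ⇒ r2c4=3.
Step 17. [r2c6∈{1}] nothing but 1 survives at r2c6. So r2c6=1.
Step 18. [r4c5∈{3}] nothing but 3 survives at r4c5, so r4c5=3.
Step 19. [r2c2∈{4}] only 4 remains possible at r2c2 ⇒ r2c2=4.
Step 20. [r6c1∈{5}] only 5 remains possible at r6c1, so r6c1=5.

Answer: 1 5 3 6 2 4 / 2 4 6 3 5 1 / 3 2 5 1 4 6 / 6 1 4 2 3 5 / 4 6 2 5 1 3 / 5 3 1 4 6 2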